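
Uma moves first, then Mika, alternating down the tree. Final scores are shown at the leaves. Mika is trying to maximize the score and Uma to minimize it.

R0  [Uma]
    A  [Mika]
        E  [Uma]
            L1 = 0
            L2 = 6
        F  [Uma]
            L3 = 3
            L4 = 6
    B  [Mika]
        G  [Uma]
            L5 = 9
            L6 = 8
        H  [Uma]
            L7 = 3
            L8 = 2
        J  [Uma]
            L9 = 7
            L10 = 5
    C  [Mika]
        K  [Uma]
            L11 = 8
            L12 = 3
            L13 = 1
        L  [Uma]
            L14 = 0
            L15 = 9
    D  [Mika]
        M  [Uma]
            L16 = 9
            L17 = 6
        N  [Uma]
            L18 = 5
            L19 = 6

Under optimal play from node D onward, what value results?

M (Uma): min(9, 6) = 6
N (Uma): min(5, 6) = 5
D (Mika): max(6, 5) = 6

6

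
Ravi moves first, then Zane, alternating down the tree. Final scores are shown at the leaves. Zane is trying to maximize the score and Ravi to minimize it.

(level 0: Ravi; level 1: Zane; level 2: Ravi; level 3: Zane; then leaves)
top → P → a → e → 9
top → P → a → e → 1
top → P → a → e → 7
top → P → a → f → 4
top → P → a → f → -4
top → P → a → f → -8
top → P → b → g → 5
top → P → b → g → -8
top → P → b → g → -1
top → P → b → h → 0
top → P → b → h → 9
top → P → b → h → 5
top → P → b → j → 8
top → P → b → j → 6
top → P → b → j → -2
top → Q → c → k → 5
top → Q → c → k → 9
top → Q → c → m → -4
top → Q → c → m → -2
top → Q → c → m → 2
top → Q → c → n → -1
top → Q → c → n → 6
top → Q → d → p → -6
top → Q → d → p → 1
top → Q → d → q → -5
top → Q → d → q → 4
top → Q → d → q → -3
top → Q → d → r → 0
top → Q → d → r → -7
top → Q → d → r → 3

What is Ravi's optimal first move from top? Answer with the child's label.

Q

e (Zane): max(9, 1, 7) = 9
f (Zane): max(4, -4, -8) = 4
a (Ravi): min(9, 4) = 4
g (Zane): max(5, -8, -1) = 5
h (Zane): max(0, 9, 5) = 9
j (Zane): max(8, 6, -2) = 8
b (Ravi): min(5, 9, 8) = 5
P (Zane): max(4, 5) = 5
k (Zane): max(5, 9) = 9
m (Zane): max(-4, -2, 2) = 2
n (Zane): max(-1, 6) = 6
c (Ravi): min(9, 2, 6) = 2
p (Zane): max(-6, 1) = 1
q (Zane): max(-5, 4, -3) = 4
r (Zane): max(0, -7, 3) = 3
d (Ravi): min(1, 4, 3) = 1
Q (Zane): max(2, 1) = 2
top (Ravi): min(5, 2) = 2
Ravi at top wants the lowest of {P=5, Q=2}, so chooses Q.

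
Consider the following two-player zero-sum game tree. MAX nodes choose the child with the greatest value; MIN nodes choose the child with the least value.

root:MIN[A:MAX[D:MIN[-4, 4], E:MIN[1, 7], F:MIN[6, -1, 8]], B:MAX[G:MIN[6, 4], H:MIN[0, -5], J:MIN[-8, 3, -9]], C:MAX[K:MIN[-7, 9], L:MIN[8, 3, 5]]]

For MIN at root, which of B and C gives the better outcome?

C

G (MIN): min(6, 4) = 4
H (MIN): min(0, -5) = -5
J (MIN): min(-8, 3, -9) = -9
B (MAX): max(4, -5, -9) = 4
K (MIN): min(-7, 9) = -7
L (MIN): min(8, 3, 5) = 3
C (MAX): max(-7, 3) = 3
MIN prefers the lower value; B=4, C=3. C is better since 3 < 4.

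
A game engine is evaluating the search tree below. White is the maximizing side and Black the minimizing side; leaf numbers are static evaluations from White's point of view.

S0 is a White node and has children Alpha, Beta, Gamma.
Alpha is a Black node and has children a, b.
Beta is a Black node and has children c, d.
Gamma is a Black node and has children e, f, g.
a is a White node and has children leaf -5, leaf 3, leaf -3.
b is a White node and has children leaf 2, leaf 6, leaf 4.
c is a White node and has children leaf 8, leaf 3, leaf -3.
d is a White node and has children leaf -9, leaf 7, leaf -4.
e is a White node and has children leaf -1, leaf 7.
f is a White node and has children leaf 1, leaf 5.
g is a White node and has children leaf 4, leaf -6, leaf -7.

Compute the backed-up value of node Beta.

7

c (White): max(8, 3, -3) = 8
d (White): max(-9, 7, -4) = 7
Beta (Black): min(8, 7) = 7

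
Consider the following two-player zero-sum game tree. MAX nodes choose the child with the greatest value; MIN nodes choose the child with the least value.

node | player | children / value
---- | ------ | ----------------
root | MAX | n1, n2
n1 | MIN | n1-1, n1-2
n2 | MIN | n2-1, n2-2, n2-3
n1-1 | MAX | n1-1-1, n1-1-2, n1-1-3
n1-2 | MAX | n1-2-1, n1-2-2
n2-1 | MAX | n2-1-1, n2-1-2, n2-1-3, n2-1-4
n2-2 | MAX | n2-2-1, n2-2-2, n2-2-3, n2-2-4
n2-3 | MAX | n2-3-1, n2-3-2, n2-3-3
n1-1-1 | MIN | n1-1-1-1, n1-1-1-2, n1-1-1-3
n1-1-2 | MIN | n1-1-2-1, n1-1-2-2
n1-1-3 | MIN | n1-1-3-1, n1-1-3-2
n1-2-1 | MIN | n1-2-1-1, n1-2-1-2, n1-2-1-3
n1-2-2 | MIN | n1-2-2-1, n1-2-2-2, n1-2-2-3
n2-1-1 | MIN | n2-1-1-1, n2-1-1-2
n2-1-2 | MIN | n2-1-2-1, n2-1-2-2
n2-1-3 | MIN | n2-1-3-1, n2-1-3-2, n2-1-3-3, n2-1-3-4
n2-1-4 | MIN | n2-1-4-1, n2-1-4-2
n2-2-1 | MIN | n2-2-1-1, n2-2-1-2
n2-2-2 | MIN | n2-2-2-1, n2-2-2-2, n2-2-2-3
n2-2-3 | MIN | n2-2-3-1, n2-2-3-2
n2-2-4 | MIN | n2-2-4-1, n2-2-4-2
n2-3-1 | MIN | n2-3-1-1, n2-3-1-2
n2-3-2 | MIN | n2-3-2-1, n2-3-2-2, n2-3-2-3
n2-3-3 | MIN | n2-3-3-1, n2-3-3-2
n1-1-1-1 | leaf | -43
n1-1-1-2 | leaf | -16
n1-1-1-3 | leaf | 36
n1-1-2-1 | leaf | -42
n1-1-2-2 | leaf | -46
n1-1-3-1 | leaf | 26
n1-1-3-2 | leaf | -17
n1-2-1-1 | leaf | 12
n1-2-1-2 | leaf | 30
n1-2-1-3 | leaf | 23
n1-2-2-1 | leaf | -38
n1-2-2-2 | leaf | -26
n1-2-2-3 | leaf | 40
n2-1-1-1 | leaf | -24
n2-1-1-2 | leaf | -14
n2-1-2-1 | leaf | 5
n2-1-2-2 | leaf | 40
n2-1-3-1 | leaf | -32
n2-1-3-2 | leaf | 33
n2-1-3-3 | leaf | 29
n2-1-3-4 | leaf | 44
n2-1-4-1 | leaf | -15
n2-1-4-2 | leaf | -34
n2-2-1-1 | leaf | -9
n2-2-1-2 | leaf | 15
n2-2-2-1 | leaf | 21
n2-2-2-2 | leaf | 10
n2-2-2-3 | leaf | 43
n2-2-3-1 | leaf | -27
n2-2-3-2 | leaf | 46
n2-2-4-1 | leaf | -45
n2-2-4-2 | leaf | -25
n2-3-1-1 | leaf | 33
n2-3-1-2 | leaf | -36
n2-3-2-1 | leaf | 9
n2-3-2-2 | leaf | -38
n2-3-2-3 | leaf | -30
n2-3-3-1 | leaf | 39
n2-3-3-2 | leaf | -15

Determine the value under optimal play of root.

n1-1-1 (MIN): min(-43, -16, 36) = -43
n1-1-2 (MIN): min(-42, -46) = -46
n1-1-3 (MIN): min(26, -17) = -17
n1-1 (MAX): max(-43, -46, -17) = -17
n1-2-1 (MIN): min(12, 30, 23) = 12
n1-2-2 (MIN): min(-38, -26, 40) = -38
n1-2 (MAX): max(12, -38) = 12
n1 (MIN): min(-17, 12) = -17
n2-1-1 (MIN): min(-24, -14) = -24
n2-1-2 (MIN): min(5, 40) = 5
n2-1-3 (MIN): min(-32, 33, 29, 44) = -32
n2-1-4 (MIN): min(-15, -34) = -34
n2-1 (MAX): max(-24, 5, -32, -34) = 5
n2-2-1 (MIN): min(-9, 15) = -9
n2-2-2 (MIN): min(21, 10, 43) = 10
n2-2-3 (MIN): min(-27, 46) = -27
n2-2-4 (MIN): min(-45, -25) = -45
n2-2 (MAX): max(-9, 10, -27, -45) = 10
n2-3-1 (MIN): min(33, -36) = -36
n2-3-2 (MIN): min(9, -38, -30) = -38
n2-3-3 (MIN): min(39, -15) = -15
n2-3 (MAX): max(-36, -38, -15) = -15
n2 (MIN): min(5, 10, -15) = -15
root (MAX): max(-17, -15) = -15

-15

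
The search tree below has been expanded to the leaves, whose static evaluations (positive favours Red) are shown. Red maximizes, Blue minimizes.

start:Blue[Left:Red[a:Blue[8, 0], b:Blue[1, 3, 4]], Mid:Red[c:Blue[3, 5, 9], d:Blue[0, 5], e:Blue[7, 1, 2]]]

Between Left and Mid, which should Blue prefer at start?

Left

a (Blue): min(8, 0) = 0
b (Blue): min(1, 3, 4) = 1
Left (Red): max(0, 1) = 1
c (Blue): min(3, 5, 9) = 3
d (Blue): min(0, 5) = 0
e (Blue): min(7, 1, 2) = 1
Mid (Red): max(3, 0, 1) = 3
Blue prefers the lower value; Left=1, Mid=3. Left is better since 1 < 3.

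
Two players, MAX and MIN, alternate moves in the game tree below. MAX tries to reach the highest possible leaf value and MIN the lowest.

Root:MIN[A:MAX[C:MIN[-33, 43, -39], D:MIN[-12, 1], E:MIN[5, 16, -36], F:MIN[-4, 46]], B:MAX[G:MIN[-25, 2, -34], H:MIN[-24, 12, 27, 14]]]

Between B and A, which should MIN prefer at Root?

B

G (MIN): min(-25, 2, -34) = -34
H (MIN): min(-24, 12, 27, 14) = -24
B (MAX): max(-34, -24) = -24
C (MIN): min(-33, 43, -39) = -39
D (MIN): min(-12, 1) = -12
E (MIN): min(5, 16, -36) = -36
F (MIN): min(-4, 46) = -4
A (MAX): max(-39, -12, -36, -4) = -4
MIN prefers the lower value; B=-24, A=-4. B is better since -24 < -4.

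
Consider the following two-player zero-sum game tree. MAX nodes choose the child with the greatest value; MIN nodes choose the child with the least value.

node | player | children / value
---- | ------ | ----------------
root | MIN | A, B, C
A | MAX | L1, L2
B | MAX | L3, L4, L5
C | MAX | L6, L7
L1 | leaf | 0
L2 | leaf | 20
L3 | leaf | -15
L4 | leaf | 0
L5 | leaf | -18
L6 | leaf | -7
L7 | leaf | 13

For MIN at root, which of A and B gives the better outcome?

A (MAX): max(0, 20) = 20
B (MAX): max(-15, 0, -18) = 0
MIN prefers the lower value; A=20, B=0. B is better since 0 < 20.

B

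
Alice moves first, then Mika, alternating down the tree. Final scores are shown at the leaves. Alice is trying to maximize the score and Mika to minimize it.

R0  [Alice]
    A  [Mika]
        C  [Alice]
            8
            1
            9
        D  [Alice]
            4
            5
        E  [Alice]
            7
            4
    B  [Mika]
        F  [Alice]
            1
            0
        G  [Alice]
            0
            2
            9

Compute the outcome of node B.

F (Alice): max(1, 0) = 1
G (Alice): max(0, 2, 9) = 9
B (Mika): min(1, 9) = 1

1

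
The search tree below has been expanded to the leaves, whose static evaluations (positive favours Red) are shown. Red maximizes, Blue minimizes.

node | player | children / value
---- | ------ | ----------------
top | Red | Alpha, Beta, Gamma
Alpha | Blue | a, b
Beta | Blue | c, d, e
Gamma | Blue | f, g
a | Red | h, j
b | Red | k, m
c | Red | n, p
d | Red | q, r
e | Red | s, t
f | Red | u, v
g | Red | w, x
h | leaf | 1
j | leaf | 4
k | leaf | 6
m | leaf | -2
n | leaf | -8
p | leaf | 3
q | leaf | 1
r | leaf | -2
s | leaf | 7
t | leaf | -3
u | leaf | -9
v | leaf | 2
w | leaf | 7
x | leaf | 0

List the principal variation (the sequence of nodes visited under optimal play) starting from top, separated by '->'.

top -> Alpha -> a -> j

a (Red): max(1, 4) = 4
b (Red): max(6, -2) = 6
Alpha (Blue): min(4, 6) = 4
c (Red): max(-8, 3) = 3
d (Red): max(1, -2) = 1
e (Red): max(7, -3) = 7
Beta (Blue): min(3, 1, 7) = 1
f (Red): max(-9, 2) = 2
g (Red): max(7, 0) = 7
Gamma (Blue): min(2, 7) = 2
top (Red): max(4, 1, 2) = 4
At top, Red picks Alpha (highest: 4).
At Alpha, Blue picks a (lowest: 4).
At a, Red picks j (highest: 4).
Terminal value 4.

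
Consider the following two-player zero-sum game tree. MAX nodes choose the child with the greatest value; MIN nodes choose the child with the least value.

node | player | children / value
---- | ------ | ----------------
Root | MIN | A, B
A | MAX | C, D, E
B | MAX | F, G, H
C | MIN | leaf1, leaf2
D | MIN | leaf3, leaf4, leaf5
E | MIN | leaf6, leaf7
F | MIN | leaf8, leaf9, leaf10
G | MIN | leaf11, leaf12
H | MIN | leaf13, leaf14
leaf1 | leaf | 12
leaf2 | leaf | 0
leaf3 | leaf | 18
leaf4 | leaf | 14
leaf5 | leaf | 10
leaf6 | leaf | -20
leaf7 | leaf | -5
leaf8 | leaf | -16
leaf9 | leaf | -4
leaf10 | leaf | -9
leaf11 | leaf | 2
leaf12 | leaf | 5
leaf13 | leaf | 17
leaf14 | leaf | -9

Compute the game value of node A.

C (MIN): min(12, 0) = 0
D (MIN): min(18, 14, 10) = 10
E (MIN): min(-20, -5) = -20
A (MAX): max(0, 10, -20) = 10

10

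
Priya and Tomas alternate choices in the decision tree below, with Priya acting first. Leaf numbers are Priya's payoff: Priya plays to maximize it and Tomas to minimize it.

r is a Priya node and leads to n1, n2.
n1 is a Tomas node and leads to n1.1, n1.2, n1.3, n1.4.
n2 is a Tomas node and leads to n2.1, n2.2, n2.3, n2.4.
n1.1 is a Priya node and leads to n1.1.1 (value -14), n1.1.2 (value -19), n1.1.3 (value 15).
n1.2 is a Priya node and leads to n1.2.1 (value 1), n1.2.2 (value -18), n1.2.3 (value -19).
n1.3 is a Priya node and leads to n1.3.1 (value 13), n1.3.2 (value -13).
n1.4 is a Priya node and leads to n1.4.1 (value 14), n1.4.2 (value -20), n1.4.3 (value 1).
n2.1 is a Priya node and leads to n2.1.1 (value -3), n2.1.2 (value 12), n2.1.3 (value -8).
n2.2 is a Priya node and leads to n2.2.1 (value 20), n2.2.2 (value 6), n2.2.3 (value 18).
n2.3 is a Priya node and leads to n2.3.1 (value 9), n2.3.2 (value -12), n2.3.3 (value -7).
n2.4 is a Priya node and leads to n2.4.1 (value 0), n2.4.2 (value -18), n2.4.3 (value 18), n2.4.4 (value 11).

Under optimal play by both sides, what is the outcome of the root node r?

9

n1.1 (Priya): max(-14, -19, 15) = 15
n1.2 (Priya): max(1, -18, -19) = 1
n1.3 (Priya): max(13, -13) = 13
n1.4 (Priya): max(14, -20, 1) = 14
n1 (Tomas): min(15, 1, 13, 14) = 1
n2.1 (Priya): max(-3, 12, -8) = 12
n2.2 (Priya): max(20, 6, 18) = 20
n2.3 (Priya): max(9, -12, -7) = 9
n2.4 (Priya): max(0, -18, 18, 11) = 18
n2 (Tomas): min(12, 20, 9, 18) = 9
r (Priya): max(1, 9) = 9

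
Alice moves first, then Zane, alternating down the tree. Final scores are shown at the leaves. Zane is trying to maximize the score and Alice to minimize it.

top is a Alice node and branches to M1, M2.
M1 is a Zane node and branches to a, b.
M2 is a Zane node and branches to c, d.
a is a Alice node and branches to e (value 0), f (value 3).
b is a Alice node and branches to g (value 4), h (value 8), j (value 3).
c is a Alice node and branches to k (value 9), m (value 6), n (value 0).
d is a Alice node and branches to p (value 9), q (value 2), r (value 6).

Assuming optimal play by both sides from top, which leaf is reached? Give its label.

a (Alice): min(0, 3) = 0
b (Alice): min(4, 8, 3) = 3
M1 (Zane): max(0, 3) = 3
c (Alice): min(9, 6, 0) = 0
d (Alice): min(9, 2, 6) = 2
M2 (Zane): max(0, 2) = 2
top (Alice): min(3, 2) = 2
At top, Alice picks M2 (lowest: 2).
At M2, Zane picks d (highest: 2).
At d, Alice picks q (lowest: 2).
Terminal value 2.

q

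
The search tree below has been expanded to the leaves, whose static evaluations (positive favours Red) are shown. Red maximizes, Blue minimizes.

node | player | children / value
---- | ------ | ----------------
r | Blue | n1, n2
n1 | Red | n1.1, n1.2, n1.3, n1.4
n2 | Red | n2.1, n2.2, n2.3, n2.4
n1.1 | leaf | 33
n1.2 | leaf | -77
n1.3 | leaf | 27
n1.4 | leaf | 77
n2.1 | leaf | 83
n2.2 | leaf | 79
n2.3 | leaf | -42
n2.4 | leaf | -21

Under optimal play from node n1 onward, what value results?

77

n1 (Red): max(33, -77, 27, 77) = 77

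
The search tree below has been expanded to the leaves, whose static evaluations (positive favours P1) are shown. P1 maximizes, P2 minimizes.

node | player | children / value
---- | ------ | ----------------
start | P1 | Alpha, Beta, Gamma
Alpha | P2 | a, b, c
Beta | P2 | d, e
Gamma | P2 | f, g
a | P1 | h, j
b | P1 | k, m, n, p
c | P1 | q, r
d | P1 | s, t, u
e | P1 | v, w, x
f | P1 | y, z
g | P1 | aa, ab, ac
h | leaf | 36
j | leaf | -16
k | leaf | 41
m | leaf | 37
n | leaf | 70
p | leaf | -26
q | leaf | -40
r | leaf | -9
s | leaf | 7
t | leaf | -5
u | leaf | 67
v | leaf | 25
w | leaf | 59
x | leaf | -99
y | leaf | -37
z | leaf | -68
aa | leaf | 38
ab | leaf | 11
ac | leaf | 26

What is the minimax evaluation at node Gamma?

-37

f (P1): max(-37, -68) = -37
g (P1): max(38, 11, 26) = 38
Gamma (P2): min(-37, 38) = -37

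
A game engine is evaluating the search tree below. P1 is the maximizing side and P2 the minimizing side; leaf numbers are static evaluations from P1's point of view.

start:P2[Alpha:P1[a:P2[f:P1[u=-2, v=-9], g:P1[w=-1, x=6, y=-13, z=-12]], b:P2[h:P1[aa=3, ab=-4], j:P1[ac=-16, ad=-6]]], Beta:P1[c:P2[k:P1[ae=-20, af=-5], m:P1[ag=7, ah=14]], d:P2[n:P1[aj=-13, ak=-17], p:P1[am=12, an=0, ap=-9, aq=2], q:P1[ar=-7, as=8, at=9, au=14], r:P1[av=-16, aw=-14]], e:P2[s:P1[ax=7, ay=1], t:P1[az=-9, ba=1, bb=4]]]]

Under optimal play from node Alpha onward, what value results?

f (P1): max(-2, -9) = -2
g (P1): max(-1, 6, -13, -12) = 6
a (P2): min(-2, 6) = -2
h (P1): max(3, -4) = 3
j (P1): max(-16, -6) = -6
b (P2): min(3, -6) = -6
Alpha (P1): max(-2, -6) = -2

-2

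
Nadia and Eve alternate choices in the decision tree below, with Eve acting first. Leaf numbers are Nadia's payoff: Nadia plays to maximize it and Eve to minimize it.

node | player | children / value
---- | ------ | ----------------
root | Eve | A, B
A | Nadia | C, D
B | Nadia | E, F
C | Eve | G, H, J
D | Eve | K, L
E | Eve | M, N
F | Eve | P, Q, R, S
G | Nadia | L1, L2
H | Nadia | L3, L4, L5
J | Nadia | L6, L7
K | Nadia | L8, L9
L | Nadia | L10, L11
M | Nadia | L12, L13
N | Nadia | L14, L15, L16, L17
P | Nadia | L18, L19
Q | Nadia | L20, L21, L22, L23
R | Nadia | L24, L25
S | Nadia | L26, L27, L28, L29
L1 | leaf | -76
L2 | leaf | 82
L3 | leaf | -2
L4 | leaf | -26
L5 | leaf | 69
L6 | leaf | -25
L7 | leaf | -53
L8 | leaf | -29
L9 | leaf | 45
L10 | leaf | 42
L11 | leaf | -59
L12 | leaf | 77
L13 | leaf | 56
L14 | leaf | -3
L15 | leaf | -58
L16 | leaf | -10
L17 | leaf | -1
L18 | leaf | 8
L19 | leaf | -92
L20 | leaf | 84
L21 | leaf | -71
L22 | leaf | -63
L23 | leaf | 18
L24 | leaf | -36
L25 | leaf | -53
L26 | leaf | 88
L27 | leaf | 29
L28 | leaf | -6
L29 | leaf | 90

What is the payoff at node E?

M (Nadia): max(77, 56) = 77
N (Nadia): max(-3, -58, -10, -1) = -1
E (Eve): min(77, -1) = -1

-1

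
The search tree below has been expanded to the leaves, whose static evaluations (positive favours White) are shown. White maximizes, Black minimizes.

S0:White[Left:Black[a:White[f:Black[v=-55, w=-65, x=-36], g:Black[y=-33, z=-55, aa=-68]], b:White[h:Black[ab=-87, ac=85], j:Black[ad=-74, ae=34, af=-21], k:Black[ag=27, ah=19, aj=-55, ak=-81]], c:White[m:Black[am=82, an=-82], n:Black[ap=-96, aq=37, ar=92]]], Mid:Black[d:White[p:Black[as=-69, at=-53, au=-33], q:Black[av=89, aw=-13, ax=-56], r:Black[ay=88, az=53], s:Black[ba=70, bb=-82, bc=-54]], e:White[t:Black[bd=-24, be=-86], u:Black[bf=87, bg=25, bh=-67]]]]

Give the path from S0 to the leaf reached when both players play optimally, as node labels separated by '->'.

f (Black): min(-55, -65, -36) = -65
g (Black): min(-33, -55, -68) = -68
a (White): max(-65, -68) = -65
h (Black): min(-87, 85) = -87
j (Black): min(-74, 34, -21) = -74
k (Black): min(27, 19, -55, -81) = -81
b (White): max(-87, -74, -81) = -74
m (Black): min(82, -82) = -82
n (Black): min(-96, 37, 92) = -96
c (White): max(-82, -96) = -82
Left (Black): min(-65, -74, -82) = -82
p (Black): min(-69, -53, -33) = -69
q (Black): min(89, -13, -56) = -56
r (Black): min(88, 53) = 53
s (Black): min(70, -82, -54) = -82
d (White): max(-69, -56, 53, -82) = 53
t (Black): min(-24, -86) = -86
u (Black): min(87, 25, -67) = -67
e (White): max(-86, -67) = -67
Mid (Black): min(53, -67) = -67
S0 (White): max(-82, -67) = -67
At S0, White picks Mid (highest: -67).
At Mid, Black picks e (lowest: -67).
At e, White picks u (highest: -67).
At u, Black picks bh (lowest: -67).
Terminal value -67.

S0 -> Mid -> e -> u -> bh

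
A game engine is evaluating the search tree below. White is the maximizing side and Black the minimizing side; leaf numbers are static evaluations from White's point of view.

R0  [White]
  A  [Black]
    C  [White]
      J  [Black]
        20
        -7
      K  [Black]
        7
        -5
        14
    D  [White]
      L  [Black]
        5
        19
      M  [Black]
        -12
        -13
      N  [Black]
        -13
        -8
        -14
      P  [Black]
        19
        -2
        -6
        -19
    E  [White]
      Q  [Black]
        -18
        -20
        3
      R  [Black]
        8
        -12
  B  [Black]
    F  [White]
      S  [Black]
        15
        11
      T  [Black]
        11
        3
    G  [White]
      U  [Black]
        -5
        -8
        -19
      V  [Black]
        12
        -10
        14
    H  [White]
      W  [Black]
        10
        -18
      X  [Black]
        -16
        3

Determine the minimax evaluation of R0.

-12

J (Black): min(20, -7) = -7
K (Black): min(7, -5, 14) = -5
C (White): max(-7, -5) = -5
L (Black): min(5, 19) = 5
M (Black): min(-12, -13) = -13
N (Black): min(-13, -8, -14) = -14
P (Black): min(19, -2, -6, -19) = -19
D (White): max(5, -13, -14, -19) = 5
Q (Black): min(-18, -20, 3) = -20
R (Black): min(8, -12) = -12
E (White): max(-20, -12) = -12
A (Black): min(-5, 5, -12) = -12
S (Black): min(15, 11) = 11
T (Black): min(11, 3) = 3
F (White): max(11, 3) = 11
U (Black): min(-5, -8, -19) = -19
V (Black): min(12, -10, 14) = -10
G (White): max(-19, -10) = -10
W (Black): min(10, -18) = -18
X (Black): min(-16, 3) = -16
H (White): max(-18, -16) = -16
B (Black): min(11, -10, -16) = -16
R0 (White): max(-12, -16) = -12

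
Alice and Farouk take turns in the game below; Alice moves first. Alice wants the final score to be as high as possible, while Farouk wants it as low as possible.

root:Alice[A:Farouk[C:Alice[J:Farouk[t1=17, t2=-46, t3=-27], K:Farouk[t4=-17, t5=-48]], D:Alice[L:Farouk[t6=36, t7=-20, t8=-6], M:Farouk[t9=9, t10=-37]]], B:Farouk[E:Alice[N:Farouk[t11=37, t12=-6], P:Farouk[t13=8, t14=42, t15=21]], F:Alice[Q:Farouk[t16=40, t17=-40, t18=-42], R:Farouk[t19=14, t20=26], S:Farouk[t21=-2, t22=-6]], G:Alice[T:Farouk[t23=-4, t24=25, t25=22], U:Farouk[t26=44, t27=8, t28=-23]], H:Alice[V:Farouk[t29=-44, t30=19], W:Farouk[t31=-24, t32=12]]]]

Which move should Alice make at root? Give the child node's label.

B

J (Farouk): min(17, -46, -27) = -46
K (Farouk): min(-17, -48) = -48
C (Alice): max(-46, -48) = -46
L (Farouk): min(36, -20, -6) = -20
M (Farouk): min(9, -37) = -37
D (Alice): max(-20, -37) = -20
A (Farouk): min(-46, -20) = -46
N (Farouk): min(37, -6) = -6
P (Farouk): min(8, 42, 21) = 8
E (Alice): max(-6, 8) = 8
Q (Farouk): min(40, -40, -42) = -42
R (Farouk): min(14, 26) = 14
S (Farouk): min(-2, -6) = -6
F (Alice): max(-42, 14, -6) = 14
T (Farouk): min(-4, 25, 22) = -4
U (Farouk): min(44, 8, -23) = -23
G (Alice): max(-4, -23) = -4
V (Farouk): min(-44, 19) = -44
W (Farouk): min(-24, 12) = -24
H (Alice): max(-44, -24) = -24
B (Farouk): min(8, 14, -4, -24) = -24
root (Alice): max(-46, -24) = -24
Alice at root wants the highest of {A=-46, B=-24}, so chooses B.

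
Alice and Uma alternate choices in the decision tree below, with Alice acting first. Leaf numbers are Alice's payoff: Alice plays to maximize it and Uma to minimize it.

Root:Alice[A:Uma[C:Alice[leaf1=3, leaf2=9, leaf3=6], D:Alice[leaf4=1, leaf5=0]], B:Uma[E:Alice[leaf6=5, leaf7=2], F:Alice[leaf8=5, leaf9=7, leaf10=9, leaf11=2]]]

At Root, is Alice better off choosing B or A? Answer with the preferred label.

B

E (Alice): max(5, 2) = 5
F (Alice): max(5, 7, 9, 2) = 9
B (Uma): min(5, 9) = 5
C (Alice): max(3, 9, 6) = 9
D (Alice): max(1, 0) = 1
A (Uma): min(9, 1) = 1
Alice prefers the higher value; B=5, A=1. B is better since 5 > 1.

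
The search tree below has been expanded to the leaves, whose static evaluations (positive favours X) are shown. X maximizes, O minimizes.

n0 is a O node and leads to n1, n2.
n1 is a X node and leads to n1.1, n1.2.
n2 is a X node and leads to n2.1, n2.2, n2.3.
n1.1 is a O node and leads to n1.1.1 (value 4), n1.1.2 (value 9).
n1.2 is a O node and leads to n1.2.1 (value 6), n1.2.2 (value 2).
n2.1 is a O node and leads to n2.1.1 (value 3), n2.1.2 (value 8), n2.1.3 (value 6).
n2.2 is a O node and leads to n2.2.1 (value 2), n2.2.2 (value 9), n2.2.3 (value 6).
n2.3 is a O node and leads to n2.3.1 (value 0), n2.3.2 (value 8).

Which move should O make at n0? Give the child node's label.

n2

n1.1 (O): min(4, 9) = 4
n1.2 (O): min(6, 2) = 2
n1 (X): max(4, 2) = 4
n2.1 (O): min(3, 8, 6) = 3
n2.2 (O): min(2, 9, 6) = 2
n2.3 (O): min(0, 8) = 0
n2 (X): max(3, 2, 0) = 3
n0 (O): min(4, 3) = 3
O at n0 wants the lowest of {n1=4, n2=3}, so chooses n2.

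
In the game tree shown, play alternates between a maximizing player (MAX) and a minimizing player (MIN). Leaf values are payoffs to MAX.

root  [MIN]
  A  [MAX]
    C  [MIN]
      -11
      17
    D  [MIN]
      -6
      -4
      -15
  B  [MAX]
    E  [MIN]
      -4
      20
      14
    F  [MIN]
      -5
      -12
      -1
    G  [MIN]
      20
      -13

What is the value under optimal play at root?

-11

C (MIN): min(-11, 17) = -11
D (MIN): min(-6, -4, -15) = -15
A (MAX): max(-11, -15) = -11
E (MIN): min(-4, 20, 14) = -4
F (MIN): min(-5, -12, -1) = -12
G (MIN): min(20, -13) = -13
B (MAX): max(-4, -12, -13) = -4
root (MIN): min(-11, -4) = -11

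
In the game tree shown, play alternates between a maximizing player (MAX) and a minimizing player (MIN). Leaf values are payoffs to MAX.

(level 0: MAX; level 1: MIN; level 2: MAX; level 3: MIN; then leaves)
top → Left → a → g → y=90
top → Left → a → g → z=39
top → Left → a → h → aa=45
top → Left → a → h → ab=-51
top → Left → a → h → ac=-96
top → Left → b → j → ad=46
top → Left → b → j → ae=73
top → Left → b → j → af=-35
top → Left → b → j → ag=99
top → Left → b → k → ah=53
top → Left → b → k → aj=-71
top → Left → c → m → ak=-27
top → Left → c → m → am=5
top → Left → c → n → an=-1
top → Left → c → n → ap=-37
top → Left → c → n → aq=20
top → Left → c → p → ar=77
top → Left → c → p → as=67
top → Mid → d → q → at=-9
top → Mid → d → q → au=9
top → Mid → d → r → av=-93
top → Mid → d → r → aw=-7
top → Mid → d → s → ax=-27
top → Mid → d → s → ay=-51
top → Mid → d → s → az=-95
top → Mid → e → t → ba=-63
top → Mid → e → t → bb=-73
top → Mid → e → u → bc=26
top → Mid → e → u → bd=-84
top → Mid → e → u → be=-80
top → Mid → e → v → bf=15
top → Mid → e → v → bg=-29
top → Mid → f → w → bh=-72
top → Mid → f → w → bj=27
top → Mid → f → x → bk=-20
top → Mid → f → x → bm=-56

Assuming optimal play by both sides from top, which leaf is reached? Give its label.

af

g (MIN): min(90, 39) = 39
h (MIN): min(45, -51, -96) = -96
a (MAX): max(39, -96) = 39
j (MIN): min(46, 73, -35, 99) = -35
k (MIN): min(53, -71) = -71
b (MAX): max(-35, -71) = -35
m (MIN): min(-27, 5) = -27
n (MIN): min(-1, -37, 20) = -37
p (MIN): min(77, 67) = 67
c (MAX): max(-27, -37, 67) = 67
Left (MIN): min(39, -35, 67) = -35
q (MIN): min(-9, 9) = -9
r (MIN): min(-93, -7) = -93
s (MIN): min(-27, -51, -95) = -95
d (MAX): max(-9, -93, -95) = -9
t (MIN): min(-63, -73) = -73
u (MIN): min(26, -84, -80) = -84
v (MIN): min(15, -29) = -29
e (MAX): max(-73, -84, -29) = -29
w (MIN): min(-72, 27) = -72
x (MIN): min(-20, -56) = -56
f (MAX): max(-72, -56) = -56
Mid (MIN): min(-9, -29, -56) = -56
top (MAX): max(-35, -56) = -35
At top, MAX picks Left (highest: -35).
At Left, MIN picks b (lowest: -35).
At b, MAX picks j (highest: -35).
At j, MIN picks af (lowest: -35).
Terminal value -35.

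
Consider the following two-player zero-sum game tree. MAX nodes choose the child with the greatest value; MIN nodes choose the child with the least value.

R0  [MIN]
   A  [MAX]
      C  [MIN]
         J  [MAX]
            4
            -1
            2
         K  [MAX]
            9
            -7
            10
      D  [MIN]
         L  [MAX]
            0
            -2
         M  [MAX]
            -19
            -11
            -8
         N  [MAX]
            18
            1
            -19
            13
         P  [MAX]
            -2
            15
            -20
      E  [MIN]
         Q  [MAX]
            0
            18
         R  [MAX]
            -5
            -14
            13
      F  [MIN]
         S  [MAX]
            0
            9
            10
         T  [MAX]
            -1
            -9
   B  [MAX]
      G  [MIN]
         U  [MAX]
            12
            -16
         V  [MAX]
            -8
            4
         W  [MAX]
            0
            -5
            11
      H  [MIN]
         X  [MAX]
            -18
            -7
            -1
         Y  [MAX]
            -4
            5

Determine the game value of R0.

J (MAX): max(4, -1, 2) = 4
K (MAX): max(9, -7, 10) = 10
C (MIN): min(4, 10) = 4
L (MAX): max(0, -2) = 0
M (MAX): max(-19, -11, -8) = -8
N (MAX): max(18, 1, -19, 13) = 18
P (MAX): max(-2, 15, -20) = 15
D (MIN): min(0, -8, 18, 15) = -8
Q (MAX): max(0, 18) = 18
R (MAX): max(-5, -14, 13) = 13
E (MIN): min(18, 13) = 13
S (MAX): max(0, 9, 10) = 10
T (MAX): max(-1, -9) = -1
F (MIN): min(10, -1) = -1
A (MAX): max(4, -8, 13, -1) = 13
U (MAX): max(12, -16) = 12
V (MAX): max(-8, 4) = 4
W (MAX): max(0, -5, 11) = 11
G (MIN): min(12, 4, 11) = 4
X (MAX): max(-18, -7, -1) = -1
Y (MAX): max(-4, 5) = 5
H (MIN): min(-1, 5) = -1
B (MAX): max(4, -1) = 4
R0 (MIN): min(13, 4) = 4

4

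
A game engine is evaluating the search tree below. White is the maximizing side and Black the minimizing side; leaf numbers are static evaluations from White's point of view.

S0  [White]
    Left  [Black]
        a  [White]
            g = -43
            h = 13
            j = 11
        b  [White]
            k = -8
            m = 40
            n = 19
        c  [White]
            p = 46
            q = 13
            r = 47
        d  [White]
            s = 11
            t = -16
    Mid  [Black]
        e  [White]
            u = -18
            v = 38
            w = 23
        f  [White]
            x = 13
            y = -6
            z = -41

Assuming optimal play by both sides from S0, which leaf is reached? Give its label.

x

a (White): max(-43, 13, 11) = 13
b (White): max(-8, 40, 19) = 40
c (White): max(46, 13, 47) = 47
d (White): max(11, -16) = 11
Left (Black): min(13, 40, 47, 11) = 11
e (White): max(-18, 38, 23) = 38
f (White): max(13, -6, -41) = 13
Mid (Black): min(38, 13) = 13
S0 (White): max(11, 13) = 13
At S0, White picks Mid (highest: 13).
At Mid, Black picks f (lowest: 13).
At f, White picks x (highest: 13).
Terminal value 13.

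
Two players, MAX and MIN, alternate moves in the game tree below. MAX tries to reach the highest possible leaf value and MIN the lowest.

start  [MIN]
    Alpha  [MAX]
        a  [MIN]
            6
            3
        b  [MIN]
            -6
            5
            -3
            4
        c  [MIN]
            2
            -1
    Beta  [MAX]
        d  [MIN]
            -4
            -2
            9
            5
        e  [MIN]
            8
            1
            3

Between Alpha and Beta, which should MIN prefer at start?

Beta

a (MIN): min(6, 3) = 3
b (MIN): min(-6, 5, -3, 4) = -6
c (MIN): min(2, -1) = -1
Alpha (MAX): max(3, -6, -1) = 3
d (MIN): min(-4, -2, 9, 5) = -4
e (MIN): min(8, 1, 3) = 1
Beta (MAX): max(-4, 1) = 1
MIN prefers the lower value; Alpha=3, Beta=1. Beta is better since 1 < 3.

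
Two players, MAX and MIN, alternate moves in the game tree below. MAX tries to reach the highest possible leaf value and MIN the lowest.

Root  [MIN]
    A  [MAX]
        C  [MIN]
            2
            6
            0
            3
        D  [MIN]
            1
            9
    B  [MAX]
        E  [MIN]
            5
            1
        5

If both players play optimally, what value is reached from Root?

C (MIN): min(2, 6, 0, 3) = 0
D (MIN): min(1, 9) = 1
A (MAX): max(0, 1) = 1
E (MIN): min(5, 1) = 1
B (MAX): max(1, 5) = 5
Root (MIN): min(1, 5) = 1

1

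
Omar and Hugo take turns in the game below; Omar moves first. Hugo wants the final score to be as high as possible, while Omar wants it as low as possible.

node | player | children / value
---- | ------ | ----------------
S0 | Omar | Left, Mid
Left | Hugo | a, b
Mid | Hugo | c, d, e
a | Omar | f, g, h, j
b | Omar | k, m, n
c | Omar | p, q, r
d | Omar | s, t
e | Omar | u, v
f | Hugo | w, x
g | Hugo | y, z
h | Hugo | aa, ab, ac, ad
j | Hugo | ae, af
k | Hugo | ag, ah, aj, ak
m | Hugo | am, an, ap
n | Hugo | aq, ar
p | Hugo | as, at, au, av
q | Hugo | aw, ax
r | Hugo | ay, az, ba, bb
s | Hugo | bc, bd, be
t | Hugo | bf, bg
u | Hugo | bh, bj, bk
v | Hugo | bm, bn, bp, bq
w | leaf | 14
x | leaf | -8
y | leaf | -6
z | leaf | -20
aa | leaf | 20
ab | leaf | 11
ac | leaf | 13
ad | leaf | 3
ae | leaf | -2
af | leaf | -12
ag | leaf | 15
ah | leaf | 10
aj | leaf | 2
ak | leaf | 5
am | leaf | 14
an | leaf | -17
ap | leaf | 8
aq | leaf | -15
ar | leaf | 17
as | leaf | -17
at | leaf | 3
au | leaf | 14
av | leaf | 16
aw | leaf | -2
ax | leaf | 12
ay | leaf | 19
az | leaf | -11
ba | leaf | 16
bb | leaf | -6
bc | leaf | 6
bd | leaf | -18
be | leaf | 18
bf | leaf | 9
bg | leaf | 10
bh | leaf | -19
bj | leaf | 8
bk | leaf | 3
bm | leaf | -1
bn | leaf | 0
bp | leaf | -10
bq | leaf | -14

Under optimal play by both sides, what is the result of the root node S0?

12

f (Hugo): max(14, -8) = 14
g (Hugo): max(-6, -20) = -6
h (Hugo): max(20, 11, 13, 3) = 20
j (Hugo): max(-2, -12) = -2
a (Omar): min(14, -6, 20, -2) = -6
k (Hugo): max(15, 10, 2, 5) = 15
m (Hugo): max(14, -17, 8) = 14
n (Hugo): max(-15, 17) = 17
b (Omar): min(15, 14, 17) = 14
Left (Hugo): max(-6, 14) = 14
p (Hugo): max(-17, 3, 14, 16) = 16
q (Hugo): max(-2, 12) = 12
r (Hugo): max(19, -11, 16, -6) = 19
c (Omar): min(16, 12, 19) = 12
s (Hugo): max(6, -18, 18) = 18
t (Hugo): max(9, 10) = 10
d (Omar): min(18, 10) = 10
u (Hugo): max(-19, 8, 3) = 8
v (Hugo): max(-1, 0, -10, -14) = 0
e (Omar): min(8, 0) = 0
Mid (Hugo): max(12, 10, 0) = 12
S0 (Omar): min(14, 12) = 12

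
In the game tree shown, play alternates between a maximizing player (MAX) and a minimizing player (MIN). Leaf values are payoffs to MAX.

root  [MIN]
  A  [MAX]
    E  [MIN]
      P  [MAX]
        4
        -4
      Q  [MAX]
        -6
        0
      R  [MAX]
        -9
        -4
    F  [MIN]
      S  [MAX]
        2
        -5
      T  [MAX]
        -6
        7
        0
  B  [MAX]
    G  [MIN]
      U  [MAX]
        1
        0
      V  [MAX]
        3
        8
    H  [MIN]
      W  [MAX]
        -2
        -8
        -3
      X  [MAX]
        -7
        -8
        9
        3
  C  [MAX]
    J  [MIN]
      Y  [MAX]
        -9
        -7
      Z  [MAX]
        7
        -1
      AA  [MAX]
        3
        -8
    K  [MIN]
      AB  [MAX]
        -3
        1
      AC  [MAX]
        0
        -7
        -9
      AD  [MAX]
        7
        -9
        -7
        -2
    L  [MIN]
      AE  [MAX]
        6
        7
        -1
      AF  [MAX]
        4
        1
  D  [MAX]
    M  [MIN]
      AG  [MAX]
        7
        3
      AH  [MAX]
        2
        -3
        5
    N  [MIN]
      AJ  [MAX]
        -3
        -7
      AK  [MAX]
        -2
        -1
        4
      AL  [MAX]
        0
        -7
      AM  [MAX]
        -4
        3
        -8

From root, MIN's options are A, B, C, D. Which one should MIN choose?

P (MAX): max(4, -4) = 4
Q (MAX): max(-6, 0) = 0
R (MAX): max(-9, -4) = -4
E (MIN): min(4, 0, -4) = -4
S (MAX): max(2, -5) = 2
T (MAX): max(-6, 7, 0) = 7
F (MIN): min(2, 7) = 2
A (MAX): max(-4, 2) = 2
U (MAX): max(1, 0) = 1
V (MAX): max(3, 8) = 8
G (MIN): min(1, 8) = 1
W (MAX): max(-2, -8, -3) = -2
X (MAX): max(-7, -8, 9, 3) = 9
H (MIN): min(-2, 9) = -2
B (MAX): max(1, -2) = 1
Y (MAX): max(-9, -7) = -7
Z (MAX): max(7, -1) = 7
AA (MAX): max(3, -8) = 3
J (MIN): min(-7, 7, 3) = -7
AB (MAX): max(-3, 1) = 1
AC (MAX): max(0, -7, -9) = 0
AD (MAX): max(7, -9, -7, -2) = 7
K (MIN): min(1, 0, 7) = 0
AE (MAX): max(6, 7, -1) = 7
AF (MAX): max(4, 1) = 4
L (MIN): min(7, 4) = 4
C (MAX): max(-7, 0, 4) = 4
AG (MAX): max(7, 3) = 7
AH (MAX): max(2, -3, 5) = 5
M (MIN): min(7, 5) = 5
AJ (MAX): max(-3, -7) = -3
AK (MAX): max(-2, -1, 4) = 4
AL (MAX): max(0, -7) = 0
AM (MAX): max(-4, 3, -8) = 3
N (MIN): min(-3, 4, 0, 3) = -3
D (MAX): max(5, -3) = 5
root (MIN): min(2, 1, 4, 5) = 1
MIN at root wants the lowest of {A=2, B=1, C=4, D=5}, so chooses B.

B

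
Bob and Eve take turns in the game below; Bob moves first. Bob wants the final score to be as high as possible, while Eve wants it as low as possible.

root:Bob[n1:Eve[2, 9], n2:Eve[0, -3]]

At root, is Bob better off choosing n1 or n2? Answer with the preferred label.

n1 (Eve): min(2, 9) = 2
n2 (Eve): min(0, -3) = -3
Bob prefers the higher value; n1=2, n2=-3. n1 is better since 2 > -3.

n1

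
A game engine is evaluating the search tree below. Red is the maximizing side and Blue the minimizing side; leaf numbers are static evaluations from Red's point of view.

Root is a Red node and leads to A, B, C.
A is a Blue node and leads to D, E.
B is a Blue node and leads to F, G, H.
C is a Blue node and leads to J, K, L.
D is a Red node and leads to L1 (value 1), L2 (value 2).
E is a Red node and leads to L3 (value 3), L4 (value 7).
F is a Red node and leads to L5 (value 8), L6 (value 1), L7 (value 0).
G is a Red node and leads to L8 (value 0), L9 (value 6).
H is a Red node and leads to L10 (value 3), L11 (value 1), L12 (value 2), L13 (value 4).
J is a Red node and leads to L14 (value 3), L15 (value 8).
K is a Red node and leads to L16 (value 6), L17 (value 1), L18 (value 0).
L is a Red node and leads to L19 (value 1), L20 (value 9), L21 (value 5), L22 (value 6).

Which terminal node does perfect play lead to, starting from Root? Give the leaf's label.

L16

D (Red): max(1, 2) = 2
E (Red): max(3, 7) = 7
A (Blue): min(2, 7) = 2
F (Red): max(8, 1, 0) = 8
G (Red): max(0, 6) = 6
H (Red): max(3, 1, 2, 4) = 4
B (Blue): min(8, 6, 4) = 4
J (Red): max(3, 8) = 8
K (Red): max(6, 1, 0) = 6
L (Red): max(1, 9, 5, 6) = 9
C (Blue): min(8, 6, 9) = 6
Root (Red): max(2, 4, 6) = 6
At Root, Red picks C (highest: 6).
At C, Blue picks K (lowest: 6).
At K, Red picks L16 (highest: 6).
Terminal value 6.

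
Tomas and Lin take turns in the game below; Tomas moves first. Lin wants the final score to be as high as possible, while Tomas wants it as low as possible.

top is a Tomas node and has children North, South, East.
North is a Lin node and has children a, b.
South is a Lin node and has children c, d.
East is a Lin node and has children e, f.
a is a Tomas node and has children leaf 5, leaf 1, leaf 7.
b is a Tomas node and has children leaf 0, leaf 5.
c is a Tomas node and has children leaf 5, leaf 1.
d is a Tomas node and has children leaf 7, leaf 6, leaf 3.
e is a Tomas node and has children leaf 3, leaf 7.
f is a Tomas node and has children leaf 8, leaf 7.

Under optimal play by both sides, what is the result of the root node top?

1

a (Tomas): min(5, 1, 7) = 1
b (Tomas): min(0, 5) = 0
North (Lin): max(1, 0) = 1
c (Tomas): min(5, 1) = 1
d (Tomas): min(7, 6, 3) = 3
South (Lin): max(1, 3) = 3
e (Tomas): min(3, 7) = 3
f (Tomas): min(8, 7) = 7
East (Lin): max(3, 7) = 7
top (Tomas): min(1, 3, 7) = 1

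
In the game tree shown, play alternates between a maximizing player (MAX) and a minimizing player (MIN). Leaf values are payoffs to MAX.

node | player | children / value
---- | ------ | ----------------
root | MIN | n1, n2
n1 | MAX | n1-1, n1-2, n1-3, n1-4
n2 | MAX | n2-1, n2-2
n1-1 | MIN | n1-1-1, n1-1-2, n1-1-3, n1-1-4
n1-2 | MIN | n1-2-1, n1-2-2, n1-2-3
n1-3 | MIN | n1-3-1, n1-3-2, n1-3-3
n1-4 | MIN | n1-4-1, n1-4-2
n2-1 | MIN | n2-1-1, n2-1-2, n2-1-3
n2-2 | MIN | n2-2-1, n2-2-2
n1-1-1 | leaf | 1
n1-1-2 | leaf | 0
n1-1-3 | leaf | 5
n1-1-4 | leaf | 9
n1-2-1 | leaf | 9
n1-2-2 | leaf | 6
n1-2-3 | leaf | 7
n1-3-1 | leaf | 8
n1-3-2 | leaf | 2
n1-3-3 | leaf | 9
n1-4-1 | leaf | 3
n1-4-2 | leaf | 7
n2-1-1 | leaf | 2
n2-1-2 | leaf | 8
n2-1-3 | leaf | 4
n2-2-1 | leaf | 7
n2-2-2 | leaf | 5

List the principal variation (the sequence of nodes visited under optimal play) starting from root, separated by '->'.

n1-1 (MIN): min(1, 0, 5, 9) = 0
n1-2 (MIN): min(9, 6, 7) = 6
n1-3 (MIN): min(8, 2, 9) = 2
n1-4 (MIN): min(3, 7) = 3
n1 (MAX): max(0, 6, 2, 3) = 6
n2-1 (MIN): min(2, 8, 4) = 2
n2-2 (MIN): min(7, 5) = 5
n2 (MAX): max(2, 5) = 5
root (MIN): min(6, 5) = 5
At root, MIN picks n2 (lowest: 5).
At n2, MAX picks n2-2 (highest: 5).
At n2-2, MIN picks n2-2-2 (lowest: 5).
Terminal value 5.

root -> n2 -> n2-2 -> n2-2-2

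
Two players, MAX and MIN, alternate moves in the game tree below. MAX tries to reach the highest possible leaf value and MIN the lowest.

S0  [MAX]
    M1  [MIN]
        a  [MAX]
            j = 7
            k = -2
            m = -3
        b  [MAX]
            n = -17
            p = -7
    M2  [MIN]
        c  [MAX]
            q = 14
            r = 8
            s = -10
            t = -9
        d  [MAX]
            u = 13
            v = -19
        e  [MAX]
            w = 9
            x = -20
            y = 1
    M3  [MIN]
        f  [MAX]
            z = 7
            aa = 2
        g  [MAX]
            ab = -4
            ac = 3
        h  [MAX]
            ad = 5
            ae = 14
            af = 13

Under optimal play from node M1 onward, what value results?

a (MAX): max(7, -2, -3) = 7
b (MAX): max(-17, -7) = -7
M1 (MIN): min(7, -7) = -7

-7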